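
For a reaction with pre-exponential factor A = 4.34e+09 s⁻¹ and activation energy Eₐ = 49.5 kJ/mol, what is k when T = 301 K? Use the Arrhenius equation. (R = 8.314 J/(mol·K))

1.11e+01 s⁻¹

Step 1: Use the Arrhenius equation: k = A × exp(-Eₐ/RT)
Step 2: Convert Eₐ to J/mol: 49.5 kJ/mol = 49500 J/mol
Step 3: Calculate the exponent: -Eₐ/(RT) = -49500/(8.314 × 301) = -19.78011
Step 4: k = 4.34e+09 × exp(-19.78011)
Step 5: k = 4.34e+09 × 2.56807e-09 = 1.1145e+01 s⁻¹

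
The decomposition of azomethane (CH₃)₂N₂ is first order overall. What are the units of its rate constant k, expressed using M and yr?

yr⁻¹

Step 1: For overall order n, rate = k × (concentration)^n.
Step 2: Rate has units M·yr⁻¹; concentration term has units M^1.
Step 3: k = rate / (concentration)^n, so units of k = M^(1-1)·yr⁻¹ = yr⁻¹.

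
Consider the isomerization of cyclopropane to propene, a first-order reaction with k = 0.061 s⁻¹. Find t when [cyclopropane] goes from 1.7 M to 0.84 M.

11.56 s

Step 1: For first-order: t = ln([cyclopropane]₀/[cyclopropane])/k
Step 2: t = ln(1.7/0.84)/0.061
Step 3: t = ln(2.024)/0.061
Step 4: t = 0.705/0.061 = 11.56 s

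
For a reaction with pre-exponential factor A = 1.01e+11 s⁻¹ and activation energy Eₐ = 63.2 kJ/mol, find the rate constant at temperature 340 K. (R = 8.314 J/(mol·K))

1.97e+01 s⁻¹

Step 1: Use the Arrhenius equation: k = A × exp(-Eₐ/RT)
Step 2: Convert Eₐ to J/mol: 63.2 kJ/mol = 63200 J/mol
Step 3: Calculate the exponent: -Eₐ/(RT) = -63200/(8.314 × 340) = -22.35775
Step 4: k = 1.01e+11 × exp(-22.35775)
Step 5: k = 1.01e+11 × 1.95053e-10 = 1.9700e+01 s⁻¹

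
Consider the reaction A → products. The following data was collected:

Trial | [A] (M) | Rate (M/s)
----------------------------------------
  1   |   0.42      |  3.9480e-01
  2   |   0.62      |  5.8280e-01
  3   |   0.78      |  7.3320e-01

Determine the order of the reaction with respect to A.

first order (1)

Step 1: Compare trials to find order n where rate₂/rate₁ = ([A]₂/[A]₁)^n
Step 2: rate₂/rate₁ = 5.8280e-01/3.9480e-01 = 1.476
Step 3: [A]₂/[A]₁ = 0.62/0.42 = 1.476
Step 4: n = ln(1.476)/ln(1.476) = 1.00 ≈ 1
Step 5: The reaction is first order in A.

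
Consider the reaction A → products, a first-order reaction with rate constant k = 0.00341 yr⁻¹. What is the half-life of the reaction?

203.3 yr

Step 1: For a first-order reaction, t₁/₂ = ln(2)/k
Step 2: t₁/₂ = ln(2)/0.00341
Step 3: t₁/₂ = 0.6931/0.00341 = 203.3 yr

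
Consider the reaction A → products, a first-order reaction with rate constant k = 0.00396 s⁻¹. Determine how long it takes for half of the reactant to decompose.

175 s

Step 1: For a first-order reaction, t₁/₂ = ln(2)/k
Step 2: t₁/₂ = ln(2)/0.00396
Step 3: t₁/₂ = 0.6931/0.00396 = 175 s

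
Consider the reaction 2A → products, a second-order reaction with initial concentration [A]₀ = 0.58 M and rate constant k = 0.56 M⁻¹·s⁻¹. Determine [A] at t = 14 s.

0.1046 M

Step 1: For a second-order reaction: 1/[A] = 1/[A]₀ + kt
Step 2: 1/[A] = 1/0.58 + 0.56 × 14
Step 3: 1/[A] = 1.724 + 7.84 = 9.564
Step 4: [A] = 1/9.564 = 0.1046 M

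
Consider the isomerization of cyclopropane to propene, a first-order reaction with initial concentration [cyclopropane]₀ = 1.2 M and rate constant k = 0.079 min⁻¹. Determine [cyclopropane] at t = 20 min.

0.2472 M

Step 1: For a first-order reaction: [cyclopropane] = [cyclopropane]₀ × e^(-kt)
Step 2: [cyclopropane] = 1.2 × e^(-0.079 × 20)
Step 3: [cyclopropane] = 1.2 × e^(-1.58)
Step 4: [cyclopropane] = 1.2 × 0.205975 = 0.2472 M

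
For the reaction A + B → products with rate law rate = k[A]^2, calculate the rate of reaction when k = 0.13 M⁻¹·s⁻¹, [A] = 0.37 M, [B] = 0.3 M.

0.0178 M/s

Step 1: The rate law is rate = k[A]^2
Step 2: Note that the rate does not depend on [B] (zero order in B).
Step 3: rate = 0.13 × (0.37)^2 = 0.017797 M/s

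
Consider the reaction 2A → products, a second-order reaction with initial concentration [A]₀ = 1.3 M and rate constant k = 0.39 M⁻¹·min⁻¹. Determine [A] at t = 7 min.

0.2858 M

Step 1: For a second-order reaction: 1/[A] = 1/[A]₀ + kt
Step 2: 1/[A] = 1/1.3 + 0.39 × 7
Step 3: 1/[A] = 0.7692 + 2.73 = 3.499
Step 4: [A] = 1/3.499 = 0.2858 M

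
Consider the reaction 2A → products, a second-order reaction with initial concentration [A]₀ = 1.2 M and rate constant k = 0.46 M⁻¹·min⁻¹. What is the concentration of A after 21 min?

0.0953 M

Step 1: For a second-order reaction: 1/[A] = 1/[A]₀ + kt
Step 2: 1/[A] = 1/1.2 + 0.46 × 21
Step 3: 1/[A] = 0.8333 + 9.66 = 10.49
Step 4: [A] = 1/10.49 = 0.0953 M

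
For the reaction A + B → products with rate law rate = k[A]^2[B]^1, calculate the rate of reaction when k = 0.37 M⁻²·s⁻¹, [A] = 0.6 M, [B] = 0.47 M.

0.0626 M/s

Step 1: The rate law is rate = k[A]^2[B]^1
Step 2: Substitute: rate = 0.37 × (0.6)^2 × (0.47)^1
Step 3: rate = 0.37 × 0.36 × 0.47 = 0.062604 M/s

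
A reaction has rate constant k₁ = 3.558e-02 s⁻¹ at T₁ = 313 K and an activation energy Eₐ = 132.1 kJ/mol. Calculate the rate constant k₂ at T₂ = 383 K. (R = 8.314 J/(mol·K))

3.807e+02 s⁻¹

Step 1: Use the two-temperature Arrhenius form: ln(k₂/k₁) = -Eₐ/R × (1/T₂ - 1/T₁)
Step 2: Convert Eₐ to J/mol: 132.1 kJ/mol = 132100 J/mol
Step 3: 1/T₂ - 1/T₁ = 1/383 - 1/313 = -5.839221e-04 K⁻¹
Step 4: ln(k₂/k₁) = -132100/8.314 × -5.839221e-04 = 9.27786
Step 5: k₂ = k₁ × exp(9.27786) = 3.558e-02 × 1.06985e+04 = 3.807e+02 s⁻¹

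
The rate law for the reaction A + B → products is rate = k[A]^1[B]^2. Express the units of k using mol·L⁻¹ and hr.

(mol·L⁻¹)⁻²·hr⁻¹

Step 1: Overall order = 1 + 2 = 3.
Step 2: rate has units mol·L⁻¹·hr⁻¹; [A]^1[B]^2 has units (mol·L⁻¹)^3.
Step 3: k = rate/([A]^1[B]^2), so units of k = (mol·L⁻¹)^(1-3)·hr⁻¹ = (mol·L⁻¹)⁻²·hr⁻¹.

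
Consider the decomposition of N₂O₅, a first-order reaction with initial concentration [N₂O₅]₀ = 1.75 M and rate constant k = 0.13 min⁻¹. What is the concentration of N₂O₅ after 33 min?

0.02398 M

Step 1: For a first-order reaction: [N₂O₅] = [N₂O₅]₀ × e^(-kt)
Step 2: [N₂O₅] = 1.75 × e^(-0.13 × 33)
Step 3: [N₂O₅] = 1.75 × e^(-4.29)
Step 4: [N₂O₅] = 1.75 × 0.0137049 = 0.02398 M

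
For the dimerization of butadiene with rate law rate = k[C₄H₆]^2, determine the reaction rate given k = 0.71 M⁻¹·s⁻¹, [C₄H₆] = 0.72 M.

0.3681 M/s

Step 1: Identify the rate law: rate = k[C₄H₆]^2
Step 2: Substitute values: rate = 0.71 × (0.72)^2
Step 3: Calculate: rate = 0.71 × 0.5184 = 0.368064 M/s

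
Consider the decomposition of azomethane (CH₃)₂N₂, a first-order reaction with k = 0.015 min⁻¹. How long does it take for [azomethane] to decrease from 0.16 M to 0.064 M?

61.09 min

Step 1: For first-order: t = ln([azomethane]₀/[azomethane])/k
Step 2: t = ln(0.16/0.064)/0.015
Step 3: t = ln(2.5)/0.015
Step 4: t = 0.9163/0.015 = 61.09 min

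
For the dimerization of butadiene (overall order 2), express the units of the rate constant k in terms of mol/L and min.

(mol/L)⁻¹·min⁻¹

Step 1: For overall order n, rate = k × (concentration)^n.
Step 2: Rate has units mol/L·min⁻¹; concentration term has units (mol/L)^2.
Step 3: k = rate / (concentration)^n, so units of k = (mol/L)^(1-2)·min⁻¹ = (mol/L)⁻¹·min⁻¹.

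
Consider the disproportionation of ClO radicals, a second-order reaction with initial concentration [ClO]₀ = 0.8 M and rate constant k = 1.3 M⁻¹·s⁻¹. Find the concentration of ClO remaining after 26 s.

0.02853 M

Step 1: For a second-order reaction: 1/[ClO] = 1/[ClO]₀ + kt
Step 2: 1/[ClO] = 1/0.8 + 1.3 × 26
Step 3: 1/[ClO] = 1.25 + 33.8 = 35.05
Step 4: [ClO] = 1/35.05 = 0.02853 M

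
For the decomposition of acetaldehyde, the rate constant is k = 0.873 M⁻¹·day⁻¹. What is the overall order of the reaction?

second order (2)

Step 1: The units of k for an nth-order reaction are (concentration)^(1-n)·(time)⁻¹.
Step 2: Here k has units M⁻¹·day⁻¹, so the concentration exponent is -1.
Step 3: 1 - n = -1 ⇒ n = 2. The reaction is second order.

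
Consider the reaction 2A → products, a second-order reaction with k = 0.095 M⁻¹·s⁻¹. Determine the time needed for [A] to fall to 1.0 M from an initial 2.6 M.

6.478 s

Step 1: For second-order: t = (1/[A] - 1/[A]₀)/k
Step 2: t = (1/1.0 - 1/2.6)/0.095
Step 3: t = (1 - 0.3846)/0.095
Step 4: t = 0.6154/0.095 = 6.478 s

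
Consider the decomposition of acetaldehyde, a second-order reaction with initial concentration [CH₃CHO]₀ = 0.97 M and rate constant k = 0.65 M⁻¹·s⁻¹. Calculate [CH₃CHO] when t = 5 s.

0.2336 M

Step 1: For a second-order reaction: 1/[CH₃CHO] = 1/[CH₃CHO]₀ + kt
Step 2: 1/[CH₃CHO] = 1/0.97 + 0.65 × 5
Step 3: 1/[CH₃CHO] = 1.031 + 3.25 = 4.281
Step 4: [CH₃CHO] = 1/4.281 = 0.2336 M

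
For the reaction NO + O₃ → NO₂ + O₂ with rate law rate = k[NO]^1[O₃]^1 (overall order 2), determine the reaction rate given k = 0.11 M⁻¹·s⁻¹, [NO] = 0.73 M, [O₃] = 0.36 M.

0.02891 M/s

Step 1: The rate law is rate = k[NO]^1[O₃]^1, overall order = 1+1 = 2
Step 2: Substitute values: rate = 0.11 × (0.73)^1 × (0.36)^1
Step 3: rate = 0.11 × 0.73 × 0.36 = 0.028908 M/s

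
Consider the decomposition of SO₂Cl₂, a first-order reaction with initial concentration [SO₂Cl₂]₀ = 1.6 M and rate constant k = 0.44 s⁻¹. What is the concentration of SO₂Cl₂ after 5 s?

0.1773 M

Step 1: For a first-order reaction: [SO₂Cl₂] = [SO₂Cl₂]₀ × e^(-kt)
Step 2: [SO₂Cl₂] = 1.6 × e^(-0.44 × 5)
Step 3: [SO₂Cl₂] = 1.6 × e^(-2.2)
Step 4: [SO₂Cl₂] = 1.6 × 0.110803 = 0.1773 M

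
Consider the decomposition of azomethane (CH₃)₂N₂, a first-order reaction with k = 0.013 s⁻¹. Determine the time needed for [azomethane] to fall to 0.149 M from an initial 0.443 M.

83.82 s

Step 1: For first-order: t = ln([azomethane]₀/[azomethane])/k
Step 2: t = ln(0.443/0.149)/0.013
Step 3: t = ln(2.973)/0.013
Step 4: t = 1.09/0.013 = 83.82 s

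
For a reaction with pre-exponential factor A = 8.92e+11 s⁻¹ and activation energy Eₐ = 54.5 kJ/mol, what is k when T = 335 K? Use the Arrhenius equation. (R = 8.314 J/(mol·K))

2.83e+03 s⁻¹

Step 1: Use the Arrhenius equation: k = A × exp(-Eₐ/RT)
Step 2: Convert Eₐ to J/mol: 54.5 kJ/mol = 54500 J/mol
Step 3: Calculate the exponent: -Eₐ/(RT) = -54500/(8.314 × 335) = -19.56779
Step 4: k = 8.92e+11 × exp(-19.56779)
Step 5: k = 8.92e+11 × 3.17553e-09 = 2.8326e+03 s⁻¹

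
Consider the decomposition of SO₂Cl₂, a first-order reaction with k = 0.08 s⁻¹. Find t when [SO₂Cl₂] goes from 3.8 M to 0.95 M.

17.33 s

Step 1: For first-order: t = ln([SO₂Cl₂]₀/[SO₂Cl₂])/k
Step 2: t = ln(3.8/0.95)/0.08
Step 3: t = ln(4)/0.08
Step 4: t = 1.386/0.08 = 17.33 s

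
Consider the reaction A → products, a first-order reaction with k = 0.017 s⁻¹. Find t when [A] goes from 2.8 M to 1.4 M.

40.77 s

Step 1: For first-order: t = ln([A]₀/[A])/k
Step 2: t = ln(2.8/1.4)/0.017
Step 3: t = ln(2)/0.017
Step 4: t = 0.6931/0.017 = 40.77 s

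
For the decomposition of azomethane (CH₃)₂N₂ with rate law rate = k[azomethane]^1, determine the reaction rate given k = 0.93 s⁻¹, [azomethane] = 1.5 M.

1.395 M/s

Step 1: Identify the rate law: rate = k[azomethane]^1
Step 2: Substitute values: rate = 0.93 × (1.5)^1
Step 3: Calculate: rate = 0.93 × 1.5 = 1.395 M/s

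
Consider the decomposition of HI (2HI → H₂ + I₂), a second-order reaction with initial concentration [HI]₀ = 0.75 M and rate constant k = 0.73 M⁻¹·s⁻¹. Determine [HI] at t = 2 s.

0.358 M

Step 1: For a second-order reaction: 1/[HI] = 1/[HI]₀ + kt
Step 2: 1/[HI] = 1/0.75 + 0.73 × 2
Step 3: 1/[HI] = 1.333 + 1.46 = 2.793
Step 4: [HI] = 1/2.793 = 0.358 M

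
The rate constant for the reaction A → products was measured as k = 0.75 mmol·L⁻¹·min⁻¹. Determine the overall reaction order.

zeroth order (0)

Step 1: The units of k for an nth-order reaction are (concentration)^(1-n)·(time)⁻¹.
Step 2: Here k has units mmol·L⁻¹·min⁻¹, so the concentration exponent is 1.
Step 3: 1 - n = 1 ⇒ n = 0. The reaction is zeroth order.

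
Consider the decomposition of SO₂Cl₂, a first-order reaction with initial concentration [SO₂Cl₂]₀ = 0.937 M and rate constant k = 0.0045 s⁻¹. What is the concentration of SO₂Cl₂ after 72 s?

0.6777 M

Step 1: For a first-order reaction: [SO₂Cl₂] = [SO₂Cl₂]₀ × e^(-kt)
Step 2: [SO₂Cl₂] = 0.937 × e^(-0.0045 × 72)
Step 3: [SO₂Cl₂] = 0.937 × e^(-0.324)
Step 4: [SO₂Cl₂] = 0.937 × 0.72325 = 0.6777 M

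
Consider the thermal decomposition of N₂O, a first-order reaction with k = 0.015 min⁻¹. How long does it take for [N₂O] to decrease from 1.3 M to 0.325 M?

92.42 min

Step 1: For first-order: t = ln([N₂O]₀/[N₂O])/k
Step 2: t = ln(1.3/0.325)/0.015
Step 3: t = ln(4)/0.015
Step 4: t = 1.386/0.015 = 92.42 min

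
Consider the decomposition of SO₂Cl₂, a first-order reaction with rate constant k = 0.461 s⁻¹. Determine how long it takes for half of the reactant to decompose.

1.504 s

Step 1: For a first-order reaction, t₁/₂ = ln(2)/k
Step 2: t₁/₂ = ln(2)/0.461
Step 3: t₁/₂ = 0.6931/0.461 = 1.504 s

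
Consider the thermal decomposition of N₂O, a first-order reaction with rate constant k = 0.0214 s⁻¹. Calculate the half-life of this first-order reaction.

32.39 s

Step 1: For a first-order reaction, t₁/₂ = ln(2)/k
Step 2: t₁/₂ = ln(2)/0.0214
Step 3: t₁/₂ = 0.6931/0.0214 = 32.39 s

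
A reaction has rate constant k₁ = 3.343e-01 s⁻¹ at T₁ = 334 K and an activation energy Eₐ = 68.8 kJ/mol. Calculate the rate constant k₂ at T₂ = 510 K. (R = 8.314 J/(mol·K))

1.728e+03 s⁻¹

Step 1: Use the two-temperature Arrhenius form: ln(k₂/k₁) = -Eₐ/R × (1/T₂ - 1/T₁)
Step 2: Convert Eₐ to J/mol: 68.8 kJ/mol = 68800 J/mol
Step 3: 1/T₂ - 1/T₁ = 1/510 - 1/334 = -1.033228e-03 K⁻¹
Step 4: ln(k₂/k₁) = -68800/8.314 × -1.033228e-03 = 8.55017
Step 5: k₂ = k₁ × exp(8.55017) = 3.343e-01 × 5.16763e+03 = 1.728e+03 s⁻¹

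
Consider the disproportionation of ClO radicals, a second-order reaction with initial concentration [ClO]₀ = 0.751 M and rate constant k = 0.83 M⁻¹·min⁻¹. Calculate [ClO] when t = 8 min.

0.1254 M

Step 1: For a second-order reaction: 1/[ClO] = 1/[ClO]₀ + kt
Step 2: 1/[ClO] = 1/0.751 + 0.83 × 8
Step 3: 1/[ClO] = 1.332 + 6.64 = 7.972
Step 4: [ClO] = 1/7.972 = 0.1254 M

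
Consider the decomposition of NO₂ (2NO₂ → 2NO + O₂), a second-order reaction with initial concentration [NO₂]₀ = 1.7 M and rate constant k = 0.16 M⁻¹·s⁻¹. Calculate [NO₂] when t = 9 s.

0.493 M

Step 1: For a second-order reaction: 1/[NO₂] = 1/[NO₂]₀ + kt
Step 2: 1/[NO₂] = 1/1.7 + 0.16 × 9
Step 3: 1/[NO₂] = 0.5882 + 1.44 = 2.028
Step 4: [NO₂] = 1/2.028 = 0.493 M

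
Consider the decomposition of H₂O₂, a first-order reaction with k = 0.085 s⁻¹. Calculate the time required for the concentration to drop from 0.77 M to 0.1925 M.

16.31 s

Step 1: For first-order: t = ln([H₂O₂]₀/[H₂O₂])/k
Step 2: t = ln(0.77/0.1925)/0.085
Step 3: t = ln(4)/0.085
Step 4: t = 1.386/0.085 = 16.31 s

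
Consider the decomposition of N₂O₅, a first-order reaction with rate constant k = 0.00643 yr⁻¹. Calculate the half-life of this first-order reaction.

107.8 yr

Step 1: For a first-order reaction, t₁/₂ = ln(2)/k
Step 2: t₁/₂ = ln(2)/0.00643
Step 3: t₁/₂ = 0.6931/0.00643 = 107.8 yr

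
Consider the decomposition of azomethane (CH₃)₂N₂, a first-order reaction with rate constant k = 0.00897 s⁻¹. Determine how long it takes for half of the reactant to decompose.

77.27 s

Step 1: For a first-order reaction, t₁/₂ = ln(2)/k
Step 2: t₁/₂ = ln(2)/0.00897
Step 3: t₁/₂ = 0.6931/0.00897 = 77.27 s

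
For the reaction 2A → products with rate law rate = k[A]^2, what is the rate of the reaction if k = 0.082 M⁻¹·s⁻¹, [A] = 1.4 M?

0.1607 M/s

Step 1: Identify the rate law: rate = k[A]^2
Step 2: Substitute values: rate = 0.082 × (1.4)^2
Step 3: Calculate: rate = 0.082 × 1.96 = 0.16072 M/s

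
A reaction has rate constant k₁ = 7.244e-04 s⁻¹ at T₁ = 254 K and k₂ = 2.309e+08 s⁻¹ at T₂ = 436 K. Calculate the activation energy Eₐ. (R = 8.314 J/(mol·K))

134.0 kJ/mol

Step 1: Use the two-temperature Arrhenius form: ln(k₂/k₁) = -Eₐ/R × (1/T₂ - 1/T₁)
Step 2: ln(k₂/k₁) = ln(2.309e+08/7.244e-04) = ln(3.18747e+11) = 26.4877
Step 3: 1/T₂ - 1/T₁ = 1/436 - 1/254 = -1.643430e-03 K⁻¹
Step 4: Eₐ = -R × ln(k₂/k₁) / (1/T₂ - 1/T₁) = -8.314 × 26.4877 / -1.643430e-03
Step 5: Eₐ = 1.3400e+05 J/mol = 134.0 kJ/mol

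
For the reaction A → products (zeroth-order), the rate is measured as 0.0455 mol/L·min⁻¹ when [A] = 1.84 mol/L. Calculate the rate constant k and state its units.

0.0455 mol/L·min⁻¹

Step 1: For a zeroth-order reaction, rate = k (independent of concentration).
Step 2: k = rate = 0.0455 mol/L·min⁻¹.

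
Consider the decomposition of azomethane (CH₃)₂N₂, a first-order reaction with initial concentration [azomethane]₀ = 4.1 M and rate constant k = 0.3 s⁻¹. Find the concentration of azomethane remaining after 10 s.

0.2041 M

Step 1: For a first-order reaction: [azomethane] = [azomethane]₀ × e^(-kt)
Step 2: [azomethane] = 4.1 × e^(-0.3 × 10)
Step 3: [azomethane] = 4.1 × e^(-3)
Step 4: [azomethane] = 4.1 × 0.0497871 = 0.2041 M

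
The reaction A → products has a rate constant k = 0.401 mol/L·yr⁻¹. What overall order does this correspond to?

zeroth order (0)

Step 1: The units of k for an nth-order reaction are (concentration)^(1-n)·(time)⁻¹.
Step 2: Here k has units mol/L·yr⁻¹, so the concentration exponent is 1.
Step 3: 1 - n = 1 ⇒ n = 0. The reaction is zeroth order.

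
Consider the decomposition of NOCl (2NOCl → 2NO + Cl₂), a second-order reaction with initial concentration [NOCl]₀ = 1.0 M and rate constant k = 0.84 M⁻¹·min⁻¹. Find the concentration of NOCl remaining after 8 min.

0.1295 M

Step 1: For a second-order reaction: 1/[NOCl] = 1/[NOCl]₀ + kt
Step 2: 1/[NOCl] = 1/1.0 + 0.84 × 8
Step 3: 1/[NOCl] = 1 + 6.72 = 7.72
Step 4: [NOCl] = 1/7.72 = 0.1295 M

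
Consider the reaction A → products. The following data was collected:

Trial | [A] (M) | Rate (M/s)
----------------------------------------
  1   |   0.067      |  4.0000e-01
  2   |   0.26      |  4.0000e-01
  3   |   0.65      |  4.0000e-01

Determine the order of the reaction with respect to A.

zeroth order (0)

Step 1: Compare trials - when concentration changes, rate stays constant.
Step 2: rate₂/rate₁ = 4.0000e-01/4.0000e-01 = 1
Step 3: [A]₂/[A]₁ = 0.26/0.067 = 3.881
Step 4: Since rate ratio ≈ (conc ratio)^0, the reaction is zeroth order.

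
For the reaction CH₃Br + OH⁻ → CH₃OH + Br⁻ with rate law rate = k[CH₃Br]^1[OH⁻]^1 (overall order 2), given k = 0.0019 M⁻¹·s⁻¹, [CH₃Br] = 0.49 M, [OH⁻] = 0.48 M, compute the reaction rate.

0.0004469 M/s

Step 1: The rate law is rate = k[CH₃Br]^1[OH⁻]^1, overall order = 1+1 = 2
Step 2: Substitute values: rate = 0.0019 × (0.49)^1 × (0.48)^1
Step 3: rate = 0.0019 × 0.49 × 0.48 = 0.00044688 M/s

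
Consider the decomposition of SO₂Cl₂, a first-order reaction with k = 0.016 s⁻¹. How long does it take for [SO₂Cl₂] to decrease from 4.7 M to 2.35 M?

43.32 s

Step 1: For first-order: t = ln([SO₂Cl₂]₀/[SO₂Cl₂])/k
Step 2: t = ln(4.7/2.35)/0.016
Step 3: t = ln(2)/0.016
Step 4: t = 0.6931/0.016 = 43.32 s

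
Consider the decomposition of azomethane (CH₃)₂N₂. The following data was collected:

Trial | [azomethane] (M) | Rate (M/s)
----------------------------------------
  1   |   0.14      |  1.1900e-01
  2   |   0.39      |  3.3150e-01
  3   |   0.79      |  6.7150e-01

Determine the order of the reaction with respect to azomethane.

first order (1)

Step 1: Compare trials to find order n where rate₂/rate₁ = ([azomethane]₂/[azomethane]₁)^n
Step 2: rate₂/rate₁ = 3.3150e-01/1.1900e-01 = 2.786
Step 3: [azomethane]₂/[azomethane]₁ = 0.39/0.14 = 2.786
Step 4: n = ln(2.786)/ln(2.786) = 1.00 ≈ 1
Step 5: The reaction is first order in azomethane.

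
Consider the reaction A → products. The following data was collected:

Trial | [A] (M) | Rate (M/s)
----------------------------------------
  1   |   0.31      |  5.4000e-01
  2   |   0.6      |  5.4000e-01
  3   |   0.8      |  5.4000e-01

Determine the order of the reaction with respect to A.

zeroth order (0)

Step 1: Compare trials - when concentration changes, rate stays constant.
Step 2: rate₂/rate₁ = 5.4000e-01/5.4000e-01 = 1
Step 3: [A]₂/[A]₁ = 0.6/0.31 = 1.935
Step 4: Since rate ratio ≈ (conc ratio)^0, the reaction is zeroth order.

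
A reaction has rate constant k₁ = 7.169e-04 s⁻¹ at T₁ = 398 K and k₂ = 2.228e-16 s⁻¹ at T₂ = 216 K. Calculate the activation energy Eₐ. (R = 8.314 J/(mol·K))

113.1 kJ/mol

Step 1: Use the two-temperature Arrhenius form: ln(k₂/k₁) = -Eₐ/R × (1/T₂ - 1/T₁)
Step 2: ln(k₂/k₁) = ln(2.228e-16/7.169e-04) = ln(3.10783e-13) = -28.7997
Step 3: 1/T₂ - 1/T₁ = 1/216 - 1/398 = 2.117067e-03 K⁻¹
Step 4: Eₐ = -R × ln(k₂/k₁) / (1/T₂ - 1/T₁) = -8.314 × -28.7997 / 2.117067e-03
Step 5: Eₐ = 1.1310e+05 J/mol = 113.1 kJ/mol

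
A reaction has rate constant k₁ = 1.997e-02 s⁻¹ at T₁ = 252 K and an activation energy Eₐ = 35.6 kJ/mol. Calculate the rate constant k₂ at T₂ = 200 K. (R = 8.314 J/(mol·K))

2.408e-04 s⁻¹

Step 1: Use the two-temperature Arrhenius form: ln(k₂/k₁) = -Eₐ/R × (1/T₂ - 1/T₁)
Step 2: Convert Eₐ to J/mol: 35.6 kJ/mol = 35600 J/mol
Step 3: 1/T₂ - 1/T₁ = 1/200 - 1/252 = 1.031746e-03 K⁻¹
Step 4: ln(k₂/k₁) = -35600/8.314 × 1.031746e-03 = -4.41787
Step 5: k₂ = k₁ × exp(-4.41787) = 1.997e-02 × 1.20599e-02 = 2.408e-04 s⁻¹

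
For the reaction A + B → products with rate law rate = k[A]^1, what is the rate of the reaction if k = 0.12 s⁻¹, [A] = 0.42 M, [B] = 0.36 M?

0.0504 M/s

Step 1: The rate law is rate = k[A]^1
Step 2: Note that the rate does not depend on [B] (zero order in B).
Step 3: rate = 0.12 × (0.42)^1 = 0.0504 M/s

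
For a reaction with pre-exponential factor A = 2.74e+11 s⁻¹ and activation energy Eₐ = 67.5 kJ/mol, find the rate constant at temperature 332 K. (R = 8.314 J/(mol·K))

6.57e+00 s⁻¹

Step 1: Use the Arrhenius equation: k = A × exp(-Eₐ/RT)
Step 2: Convert Eₐ to J/mol: 67.5 kJ/mol = 67500 J/mol
Step 3: Calculate the exponent: -Eₐ/(RT) = -67500/(8.314 × 332) = -24.45432
Step 4: k = 2.74e+11 × exp(-24.45432)
Step 5: k = 2.74e+11 × 2.39676e-11 = 6.5671e+00 s⁻¹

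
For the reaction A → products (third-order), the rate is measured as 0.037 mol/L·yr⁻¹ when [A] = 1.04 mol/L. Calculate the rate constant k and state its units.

0.03289 (mol/L)⁻²·yr⁻¹

Step 1: rate = k[A]^3, so k = rate / [A]^3.
Step 2: k = 0.037 / (1.04)^3 = 0.037 / 1.125.
Step 3: k = 0.03289 (mol/L)⁻²·yr⁻¹.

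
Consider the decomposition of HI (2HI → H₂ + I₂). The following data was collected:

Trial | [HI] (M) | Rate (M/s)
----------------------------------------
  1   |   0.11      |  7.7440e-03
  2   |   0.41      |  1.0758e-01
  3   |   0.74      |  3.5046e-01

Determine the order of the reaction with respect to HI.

second order (2)

Step 1: Compare trials to find order n where rate₂/rate₁ = ([HI]₂/[HI]₁)^n
Step 2: rate₂/rate₁ = 1.0758e-01/7.7440e-03 = 13.89
Step 3: [HI]₂/[HI]₁ = 0.41/0.11 = 3.727
Step 4: n = ln(13.89)/ln(3.727) = 2.00 ≈ 2
Step 5: The reaction is second order in HI.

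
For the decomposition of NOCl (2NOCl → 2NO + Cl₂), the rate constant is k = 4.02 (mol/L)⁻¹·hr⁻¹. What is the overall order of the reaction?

second order (2)

Step 1: The units of k for an nth-order reaction are (concentration)^(1-n)·(time)⁻¹.
Step 2: Here k has units (mol/L)⁻¹·hr⁻¹, so the concentration exponent is -1.
Step 3: 1 - n = -1 ⇒ n = 2. The reaction is second order.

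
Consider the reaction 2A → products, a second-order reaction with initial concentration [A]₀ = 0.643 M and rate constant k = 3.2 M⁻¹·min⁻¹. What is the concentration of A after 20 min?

0.01525 M

Step 1: For a second-order reaction: 1/[A] = 1/[A]₀ + kt
Step 2: 1/[A] = 1/0.643 + 3.2 × 20
Step 3: 1/[A] = 1.555 + 64 = 65.56
Step 4: [A] = 1/65.56 = 0.01525 M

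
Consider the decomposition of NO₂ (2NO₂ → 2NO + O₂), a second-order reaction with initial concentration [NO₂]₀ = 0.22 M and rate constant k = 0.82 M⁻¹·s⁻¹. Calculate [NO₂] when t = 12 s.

0.06951 M

Step 1: For a second-order reaction: 1/[NO₂] = 1/[NO₂]₀ + kt
Step 2: 1/[NO₂] = 1/0.22 + 0.82 × 12
Step 3: 1/[NO₂] = 4.545 + 9.84 = 14.39
Step 4: [NO₂] = 1/14.39 = 0.06951 M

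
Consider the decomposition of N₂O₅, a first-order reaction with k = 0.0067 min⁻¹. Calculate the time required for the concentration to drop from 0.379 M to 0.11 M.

184.6 min

Step 1: For first-order: t = ln([N₂O₅]₀/[N₂O₅])/k
Step 2: t = ln(0.379/0.11)/0.0067
Step 3: t = ln(3.445)/0.0067
Step 4: t = 1.237/0.0067 = 184.6 min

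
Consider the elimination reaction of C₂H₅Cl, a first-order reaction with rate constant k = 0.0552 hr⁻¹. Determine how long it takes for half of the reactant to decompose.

12.56 hr

Step 1: For a first-order reaction, t₁/₂ = ln(2)/k
Step 2: t₁/₂ = ln(2)/0.0552
Step 3: t₁/₂ = 0.6931/0.0552 = 12.56 hr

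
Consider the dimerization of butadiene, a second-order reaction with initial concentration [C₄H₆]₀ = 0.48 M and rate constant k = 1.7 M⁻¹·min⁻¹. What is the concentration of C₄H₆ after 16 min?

0.03415 M

Step 1: For a second-order reaction: 1/[C₄H₆] = 1/[C₄H₆]₀ + kt
Step 2: 1/[C₄H₆] = 1/0.48 + 1.7 × 16
Step 3: 1/[C₄H₆] = 2.083 + 27.2 = 29.28
Step 4: [C₄H₆] = 1/29.28 = 0.03415 M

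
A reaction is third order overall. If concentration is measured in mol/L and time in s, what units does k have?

(mol/L)⁻²·s⁻¹

Step 1: For overall order n, rate = k × (concentration)^n.
Step 2: Rate has units mol/L·s⁻¹; concentration term has units (mol/L)^3.
Step 3: k = rate / (concentration)^n, so units of k = (mol/L)^(1-3)·s⁻¹ = (mol/L)⁻²·s⁻¹.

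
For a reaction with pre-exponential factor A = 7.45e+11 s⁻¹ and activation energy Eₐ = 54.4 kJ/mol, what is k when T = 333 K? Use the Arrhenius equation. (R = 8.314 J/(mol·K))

2.18e+03 s⁻¹

Step 1: Use the Arrhenius equation: k = A × exp(-Eₐ/RT)
Step 2: Convert Eₐ to J/mol: 54.4 kJ/mol = 54400 J/mol
Step 3: Calculate the exponent: -Eₐ/(RT) = -54400/(8.314 × 333) = -19.64919
Step 4: k = 7.45e+11 × exp(-19.64919)
Step 5: k = 7.45e+11 × 2.92729e-09 = 2.1808e+03 s⁻¹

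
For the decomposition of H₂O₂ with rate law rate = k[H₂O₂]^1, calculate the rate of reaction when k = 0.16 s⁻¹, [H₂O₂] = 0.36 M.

0.0576 M/s

Step 1: Identify the rate law: rate = k[H₂O₂]^1
Step 2: Substitute values: rate = 0.16 × (0.36)^1
Step 3: Calculate: rate = 0.16 × 0.36 = 0.0576 M/s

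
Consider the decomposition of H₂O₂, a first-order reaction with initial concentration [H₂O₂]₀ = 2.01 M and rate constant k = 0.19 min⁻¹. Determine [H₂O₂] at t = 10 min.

0.3006 M

Step 1: For a first-order reaction: [H₂O₂] = [H₂O₂]₀ × e^(-kt)
Step 2: [H₂O₂] = 2.01 × e^(-0.19 × 10)
Step 3: [H₂O₂] = 2.01 × e^(-1.9)
Step 4: [H₂O₂] = 2.01 × 0.149569 = 0.3006 M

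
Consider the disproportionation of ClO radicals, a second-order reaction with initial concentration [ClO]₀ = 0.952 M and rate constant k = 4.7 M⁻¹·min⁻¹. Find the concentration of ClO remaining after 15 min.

0.01398 M

Step 1: For a second-order reaction: 1/[ClO] = 1/[ClO]₀ + kt
Step 2: 1/[ClO] = 1/0.952 + 4.7 × 15
Step 3: 1/[ClO] = 1.05 + 70.5 = 71.55
Step 4: [ClO] = 1/71.55 = 0.01398 M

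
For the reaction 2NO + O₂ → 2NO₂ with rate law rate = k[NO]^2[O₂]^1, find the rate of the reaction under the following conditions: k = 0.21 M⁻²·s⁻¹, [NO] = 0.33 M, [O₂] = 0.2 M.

0.004574 M/s

Step 1: The rate law is rate = k[NO]^2[O₂]^1
Step 2: Substitute: rate = 0.21 × (0.33)^2 × (0.2)^1
Step 3: rate = 0.21 × 0.1089 × 0.2 = 0.0045738 M/s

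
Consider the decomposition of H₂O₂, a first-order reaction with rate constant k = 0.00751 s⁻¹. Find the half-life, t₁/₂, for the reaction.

92.3 s

Step 1: For a first-order reaction, t₁/₂ = ln(2)/k
Step 2: t₁/₂ = ln(2)/0.00751
Step 3: t₁/₂ = 0.6931/0.00751 = 92.3 s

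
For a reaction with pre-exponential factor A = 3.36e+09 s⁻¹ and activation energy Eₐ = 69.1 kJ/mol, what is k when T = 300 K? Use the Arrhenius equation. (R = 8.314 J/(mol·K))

3.12e-03 s⁻¹

Step 1: Use the Arrhenius equation: k = A × exp(-Eₐ/RT)
Step 2: Convert Eₐ to J/mol: 69.1 kJ/mol = 69100 J/mol
Step 3: Calculate the exponent: -Eₐ/(RT) = -69100/(8.314 × 300) = -27.70427
Step 4: k = 3.36e+09 × exp(-27.70427)
Step 5: k = 3.36e+09 × 9.29369e-13 = 3.1227e-03 s⁻¹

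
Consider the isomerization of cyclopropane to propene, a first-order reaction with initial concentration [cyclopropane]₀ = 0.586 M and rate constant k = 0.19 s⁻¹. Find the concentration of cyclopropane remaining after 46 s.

9.379e-05 M

Step 1: For a first-order reaction: [cyclopropane] = [cyclopropane]₀ × e^(-kt)
Step 2: [cyclopropane] = 0.586 × e^(-0.19 × 46)
Step 3: [cyclopropane] = 0.586 × e^(-8.74)
Step 4: [cyclopropane] = 0.586 × 0.000160054 = 9.379e-05 M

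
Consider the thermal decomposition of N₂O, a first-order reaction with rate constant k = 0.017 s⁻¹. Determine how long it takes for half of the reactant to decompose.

40.77 s

Step 1: For a first-order reaction, t₁/₂ = ln(2)/k
Step 2: t₁/₂ = ln(2)/0.017
Step 3: t₁/₂ = 0.6931/0.017 = 40.77 s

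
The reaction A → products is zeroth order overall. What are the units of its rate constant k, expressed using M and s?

M·s⁻¹

Step 1: For overall order n, rate = k × (concentration)^n.
Step 2: Rate has units M·s⁻¹; concentration term has units M^0.
Step 3: k = rate / (concentration)^n, so units of k = M^(1-0)·s⁻¹ = M·s⁻¹.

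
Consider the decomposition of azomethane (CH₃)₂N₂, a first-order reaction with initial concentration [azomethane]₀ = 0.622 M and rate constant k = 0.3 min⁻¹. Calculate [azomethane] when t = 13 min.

0.01259 M

Step 1: For a first-order reaction: [azomethane] = [azomethane]₀ × e^(-kt)
Step 2: [azomethane] = 0.622 × e^(-0.3 × 13)
Step 3: [azomethane] = 0.622 × e^(-3.9)
Step 4: [azomethane] = 0.622 × 0.0202419 = 0.01259 M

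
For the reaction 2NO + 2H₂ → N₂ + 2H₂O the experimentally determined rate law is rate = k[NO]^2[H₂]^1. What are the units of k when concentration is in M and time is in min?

M⁻²·min⁻¹

Step 1: Overall order = 2 + 1 = 3.
Step 2: rate has units M·min⁻¹; [NO]^2[H₂]^1 has units M^3.
Step 3: k = rate/([NO]^2[H₂]^1), so units of k = M^(1-3)·min⁻¹ = M⁻²·min⁻¹.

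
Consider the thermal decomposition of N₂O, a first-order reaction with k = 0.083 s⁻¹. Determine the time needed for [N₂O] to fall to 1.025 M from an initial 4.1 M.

16.7 s

Step 1: For first-order: t = ln([N₂O]₀/[N₂O])/k
Step 2: t = ln(4.1/1.025)/0.083
Step 3: t = ln(4)/0.083
Step 4: t = 1.386/0.083 = 16.7 s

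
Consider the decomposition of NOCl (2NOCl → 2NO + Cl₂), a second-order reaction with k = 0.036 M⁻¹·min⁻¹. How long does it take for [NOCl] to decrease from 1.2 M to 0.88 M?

8.418 min

Step 1: For second-order: t = (1/[NOCl] - 1/[NOCl]₀)/k
Step 2: t = (1/0.88 - 1/1.2)/0.036
Step 3: t = (1.136 - 0.8333)/0.036
Step 4: t = 0.303/0.036 = 8.418 min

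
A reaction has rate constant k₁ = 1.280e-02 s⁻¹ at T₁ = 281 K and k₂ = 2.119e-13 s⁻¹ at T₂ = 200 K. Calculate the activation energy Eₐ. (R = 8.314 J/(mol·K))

143.2 kJ/mol

Step 1: Use the two-temperature Arrhenius form: ln(k₂/k₁) = -Eₐ/R × (1/T₂ - 1/T₁)
Step 2: ln(k₂/k₁) = ln(2.119e-13/1.280e-02) = ln(1.65547e-11) = -24.8244
Step 3: 1/T₂ - 1/T₁ = 1/200 - 1/281 = 1.441281e-03 K⁻¹
Step 4: Eₐ = -R × ln(k₂/k₁) / (1/T₂ - 1/T₁) = -8.314 × -24.8244 / 1.441281e-03
Step 5: Eₐ = 1.4320e+05 J/mol = 143.2 kJ/mol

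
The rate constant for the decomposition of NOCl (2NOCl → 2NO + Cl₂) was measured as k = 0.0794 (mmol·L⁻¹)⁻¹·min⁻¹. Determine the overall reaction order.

second order (2)

Step 1: The units of k for an nth-order reaction are (concentration)^(1-n)·(time)⁻¹.
Step 2: Here k has units (mmol·L⁻¹)⁻¹·min⁻¹, so the concentration exponent is -1.
Step 3: 1 - n = -1 ⇒ n = 2. The reaction is second order.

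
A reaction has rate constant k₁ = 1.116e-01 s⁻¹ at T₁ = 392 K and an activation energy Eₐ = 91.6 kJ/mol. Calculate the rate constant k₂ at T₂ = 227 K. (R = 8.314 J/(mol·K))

1.497e-10 s⁻¹

Step 1: Use the two-temperature Arrhenius form: ln(k₂/k₁) = -Eₐ/R × (1/T₂ - 1/T₁)
Step 2: Convert Eₐ to J/mol: 91.6 kJ/mol = 91600 J/mol
Step 3: 1/T₂ - 1/T₁ = 1/227 - 1/392 = 1.854266e-03 K⁻¹
Step 4: ln(k₂/k₁) = -91600/8.314 × 1.854266e-03 = -20.42949
Step 5: k₂ = k₁ × exp(-20.42949) = 1.116e-01 × 1.34148e-09 = 1.497e-10 s⁻¹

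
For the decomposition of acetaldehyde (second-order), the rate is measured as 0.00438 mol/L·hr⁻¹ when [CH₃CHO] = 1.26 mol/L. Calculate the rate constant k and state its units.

0.002759 (mol/L)⁻¹·hr⁻¹

Step 1: rate = k[CH₃CHO]^2, so k = rate / [CH₃CHO]^2.
Step 2: k = 0.00438 / (1.26)^2 = 0.00438 / 1.588.
Step 3: k = 0.002759 (mol/L)⁻¹·hr⁻¹.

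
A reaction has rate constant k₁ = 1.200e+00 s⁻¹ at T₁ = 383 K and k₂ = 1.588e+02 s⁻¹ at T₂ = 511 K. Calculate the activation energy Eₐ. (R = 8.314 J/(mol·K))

62.1 kJ/mol

Step 1: Use the two-temperature Arrhenius form: ln(k₂/k₁) = -Eₐ/R × (1/T₂ - 1/T₁)
Step 2: ln(k₂/k₁) = ln(1.588e+02/1.200e+00) = ln(132.333) = 4.88532
Step 3: 1/T₂ - 1/T₁ = 1/511 - 1/383 = -6.540189e-04 K⁻¹
Step 4: Eₐ = -R × ln(k₂/k₁) / (1/T₂ - 1/T₁) = -8.314 × 4.88532 / -6.540189e-04
Step 5: Eₐ = 6.2103e+04 J/mol = 62.1 kJ/mol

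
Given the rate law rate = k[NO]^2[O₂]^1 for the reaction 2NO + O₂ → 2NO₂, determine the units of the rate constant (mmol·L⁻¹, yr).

(mmol·L⁻¹)⁻²·yr⁻¹

Step 1: Overall order = 2 + 1 = 3.
Step 2: rate has units mmol·L⁻¹·yr⁻¹; [NO]^2[O₂]^1 has units (mmol·L⁻¹)^3.
Step 3: k = rate/([NO]^2[O₂]^1), so units of k = (mmol·L⁻¹)^(1-3)·yr⁻¹ = (mmol·L⁻¹)⁻²·yr⁻¹.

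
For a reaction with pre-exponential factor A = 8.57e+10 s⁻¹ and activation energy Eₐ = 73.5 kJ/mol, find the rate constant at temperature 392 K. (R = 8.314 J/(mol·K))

1.38e+01 s⁻¹

Step 1: Use the Arrhenius equation: k = A × exp(-Eₐ/RT)
Step 2: Convert Eₐ to J/mol: 73.5 kJ/mol = 73500 J/mol
Step 3: Calculate the exponent: -Eₐ/(RT) = -73500/(8.314 × 392) = -22.55232
Step 4: k = 8.57e+10 × exp(-22.55232)
Step 5: k = 8.57e+10 × 1.60565e-10 = 1.3760e+01 s⁻¹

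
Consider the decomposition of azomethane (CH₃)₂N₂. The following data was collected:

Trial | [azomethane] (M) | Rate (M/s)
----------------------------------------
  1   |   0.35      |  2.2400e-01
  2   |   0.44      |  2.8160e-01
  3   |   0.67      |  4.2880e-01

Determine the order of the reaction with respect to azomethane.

first order (1)

Step 1: Compare trials to find order n where rate₂/rate₁ = ([azomethane]₂/[azomethane]₁)^n
Step 2: rate₂/rate₁ = 2.8160e-01/2.2400e-01 = 1.257
Step 3: [azomethane]₂/[azomethane]₁ = 0.44/0.35 = 1.257
Step 4: n = ln(1.257)/ln(1.257) = 1.00 ≈ 1
Step 5: The reaction is first order in azomethane.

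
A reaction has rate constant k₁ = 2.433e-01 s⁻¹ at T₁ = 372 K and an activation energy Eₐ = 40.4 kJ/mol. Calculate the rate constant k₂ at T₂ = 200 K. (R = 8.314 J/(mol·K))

3.216e-06 s⁻¹

Step 1: Use the two-temperature Arrhenius form: ln(k₂/k₁) = -Eₐ/R × (1/T₂ - 1/T₁)
Step 2: Convert Eₐ to J/mol: 40.4 kJ/mol = 40400 J/mol
Step 3: 1/T₂ - 1/T₁ = 1/200 - 1/372 = 2.311828e-03 K⁻¹
Step 4: ln(k₂/k₁) = -40400/8.314 × 2.311828e-03 = -11.23380
Step 5: k₂ = k₁ × exp(-11.23380) = 2.433e-01 × 1.32197e-05 = 3.216e-06 s⁻¹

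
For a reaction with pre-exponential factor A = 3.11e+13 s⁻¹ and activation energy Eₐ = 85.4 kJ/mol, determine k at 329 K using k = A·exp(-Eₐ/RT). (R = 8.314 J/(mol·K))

8.58e-01 s⁻¹

Step 1: Use the Arrhenius equation: k = A × exp(-Eₐ/RT)
Step 2: Convert Eₐ to J/mol: 85.4 kJ/mol = 85400 J/mol
Step 3: Calculate the exponent: -Eₐ/(RT) = -85400/(8.314 × 329) = -31.22137
Step 4: k = 3.11e+13 × exp(-31.22137)
Step 5: k = 3.11e+13 × 2.75887e-14 = 8.5801e-01 s⁻¹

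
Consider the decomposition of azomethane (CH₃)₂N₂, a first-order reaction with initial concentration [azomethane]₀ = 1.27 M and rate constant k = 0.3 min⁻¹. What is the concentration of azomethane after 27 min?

0.0003855 M

Step 1: For a first-order reaction: [azomethane] = [azomethane]₀ × e^(-kt)
Step 2: [azomethane] = 1.27 × e^(-0.3 × 27)
Step 3: [azomethane] = 1.27 × e^(-8.1)
Step 4: [azomethane] = 1.27 × 0.000303539 = 0.0003855 M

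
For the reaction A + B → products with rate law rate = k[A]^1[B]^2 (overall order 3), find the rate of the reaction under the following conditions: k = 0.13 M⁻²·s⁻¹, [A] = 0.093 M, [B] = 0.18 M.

0.0003917 M/s

Step 1: The rate law is rate = k[A]^1[B]^2, overall order = 1+2 = 3
Step 2: Substitute values: rate = 0.13 × (0.093)^1 × (0.18)^2
Step 3: rate = 0.13 × 0.093 × 0.0324 = 0.000391716 M/s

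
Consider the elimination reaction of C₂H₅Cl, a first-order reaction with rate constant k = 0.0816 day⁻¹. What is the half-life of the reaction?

8.494 day

Step 1: For a first-order reaction, t₁/₂ = ln(2)/k
Step 2: t₁/₂ = ln(2)/0.0816
Step 3: t₁/₂ = 0.6931/0.0816 = 8.494 day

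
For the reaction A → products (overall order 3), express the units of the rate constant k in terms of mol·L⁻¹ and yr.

(mol·L⁻¹)⁻²·yr⁻¹

Step 1: For overall order n, rate = k × (concentration)^n.
Step 2: Rate has units mol·L⁻¹·yr⁻¹; concentration term has units (mol·L⁻¹)^3.
Step 3: k = rate / (concentration)^n, so units of k = (mol·L⁻¹)^(1-3)·yr⁻¹ = (mol·L⁻¹)⁻²·yr⁻¹.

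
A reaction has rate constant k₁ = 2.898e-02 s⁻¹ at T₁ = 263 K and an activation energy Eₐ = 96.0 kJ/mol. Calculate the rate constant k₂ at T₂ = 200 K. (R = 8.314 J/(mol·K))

2.857e-08 s⁻¹

Step 1: Use the two-temperature Arrhenius form: ln(k₂/k₁) = -Eₐ/R × (1/T₂ - 1/T₁)
Step 2: Convert Eₐ to J/mol: 96.0 kJ/mol = 96000 J/mol
Step 3: 1/T₂ - 1/T₁ = 1/200 - 1/263 = 1.197719e-03 K⁻¹
Step 4: ln(k₂/k₁) = -96000/8.314 × 1.197719e-03 = -13.82981
Step 5: k₂ = k₁ × exp(-13.82981) = 2.898e-02 × 9.85802e-07 = 2.857e-08 s⁻¹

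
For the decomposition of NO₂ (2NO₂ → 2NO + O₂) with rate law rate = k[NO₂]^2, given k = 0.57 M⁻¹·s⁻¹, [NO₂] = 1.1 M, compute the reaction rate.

0.6897 M/s

Step 1: Identify the rate law: rate = k[NO₂]^2
Step 2: Substitute values: rate = 0.57 × (1.1)^2
Step 3: Calculate: rate = 0.57 × 1.21 = 0.6897 M/s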